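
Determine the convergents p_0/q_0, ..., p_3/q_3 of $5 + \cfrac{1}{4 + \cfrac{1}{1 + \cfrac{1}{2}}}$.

Using the convergent recurrence p_i = a_i*p_{i-1} + p_{i-2}, q_i = a_i*q_{i-1} + q_{i-2} with p_{-2}=0, p_{-1}=1, q_{-2}=1, q_{-1}=0:
  i=0: a_0=5, p_0 = 5*1 + 0 = 5, q_0 = 5*0 + 1 = 1.
  i=1: a_1=4, p_1 = 4*5 + 1 = 21, q_1 = 4*1 + 0 = 4.
  i=2: a_2=1, p_2 = 1*21 + 5 = 26, q_2 = 1*4 + 1 = 5.
  i=3: a_3=2, p_3 = 2*26 + 21 = 73, q_3 = 2*5 + 4 = 14.

5/1, 21/4, 26/5, 73/14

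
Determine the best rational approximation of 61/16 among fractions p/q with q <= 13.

42/11

Expand x = 61/16 as a continued fraction with the Euclidean algorithm:
  61 = 3*16 + 13, so a_0 = 3.
  16 = 1*13 + 3, so a_1 = 1.
  13 = 4*3 + 1, so a_2 = 4.
  3 = 3*1 + 0, so a_3 = 3.
so x = [3; 1, 4, 3].
Convergents (p_i = a_i*p_{i-1} + p_{i-2}, q_i = a_i*q_{i-1} + q_{i-2} with p_{-2}=0, p_{-1}=1, q_{-2}=1, q_{-1}=0), until the denominator exceeds 13:
  i=0: a_0=3, p_0 = 3*1 + 0 = 3, q_0 = 3*0 + 1 = 1.
  i=1: a_1=1, p_1 = 1*3 + 1 = 4, q_1 = 1*1 + 0 = 1.
  i=2: a_2=4, p_2 = 4*4 + 3 = 19, q_2 = 4*1 + 1 = 5.
  i=3: a_3=3, p_3 = 3*19 + 4 = 61, q_3 = 3*5 + 1 = 16.
q_3 = 16 > 13, so the last convergent with denominator <= 13 is p_2/q_2 = 19/5.
The closest fraction with denominator <= 13 is either p_2/q_2 or the intermediate fraction (k*p_2 + p_1)/(k*q_2 + q_1) with the largest k >= 1 whose denominator stays <= 13; these approach x as k grows, and every other convergent or intermediate fraction in range is farther away.
Largest k: floor((13 - q_1)/q_2) = floor((13 - 1)/5) = 2.
That gives (2*19 + 4)/(2*5 + 1) = 42/11.
Compare the errors: |x - 19/5| = |61*5 - 19*16|/(16*5) = 1/80, and |x - 42/11| = |61*11 - 42*16|/(16*11) = 1/176.
Cross-multiplying, 1*80 = 80 < 176 = 1*176, so 1/176 is smaller: the intermediate fraction 42/11 is closer to x than 19/5.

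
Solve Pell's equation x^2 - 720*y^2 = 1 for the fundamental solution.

(x, y) = (161, 6)

First expand sqrt(720) as a continued fraction. With x_i = (sqrt(720) + m_i)/d_i and (m_0, d_0) = (0, 1): a_0 = floor(sqrt(720)) = 26, since 26^2 = 676 <= 720 < 729 = 27^2.
Iterate m_{i+1} = d_i*a_i - m_i, d_{i+1} = (720 - m_{i+1}^2)/d_i, a_{i+1} = floor((a_0 + m_{i+1})/d_{i+1}):
  m_1 = 1*26 - 0 = 26, d_1 = (720 - 26^2)/1 = 44/1 = 44, a_1 = floor((26 + 26)/44) = 1.
  m_2 = 44*1 - 26 = 18, d_2 = (720 - 18^2)/44 = 396/44 = 9, a_2 = floor((26 + 18)/9) = 4.
  m_3 = 9*4 - 18 = 18, d_3 = (720 - 18^2)/9 = 396/9 = 44, a_3 = floor((26 + 18)/44) = 1.
  m_4 = 44*1 - 18 = 26, d_4 = (720 - 26^2)/44 = 44/44 = 1, a_4 = floor((26 + 26)/1) = 52.
  m_5 = 1*52 - 26 = 26, d_5 = (720 - 26^2)/1 = 44/1 = 44: (m_5, d_5) = (m_1, d_1) = (26, 44), so from here the quotients repeat a_1, ..., a_4; the period length is 4.
So sqrt(720) = [26; (1, 4, 1, 52)] with period length k = 4.
k is even, so the fundamental solution of x^2 - 720y^2 = 1 is (p_{k-1}, q_{k-1}) = (p_3, q_3); compute convergents through index 3.
Convergents (p_i = a_i*p_{i-1} + p_{i-2}, q_i = a_i*q_{i-1} + q_{i-2} with p_{-2}=0, p_{-1}=1, q_{-2}=1, q_{-1}=0):
  i=0: a_0=26, p_0 = 26*1 + 0 = 26, q_0 = 26*0 + 1 = 1.
  i=1: a_1=1, p_1 = 1*26 + 1 = 27, q_1 = 1*1 + 0 = 1.
  i=2: a_2=4, p_2 = 4*27 + 26 = 134, q_2 = 4*1 + 1 = 5.
  i=3: a_3=1, p_3 = 1*134 + 27 = 161, q_3 = 1*5 + 1 = 6.
Check: 161^2 - 720*6^2 = 25921 - 25920 = 1, so (x, y) = (161, 6) solves the equation, and by the theorem it is the least positive solution.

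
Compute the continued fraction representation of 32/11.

Run the Euclidean algorithm on 32 and 11; the successive quotients are the partial quotients a_0, a_1, ... (each step inverts the fractional part left over by the previous one):
  32 = 2*11 + 10, so a_0 = 2.
  11 = 1*10 + 1, so a_1 = 1.
  10 = 10*1 + 0, so a_2 = 10.
The remainder reaches 0 after 3 divisions, so the expansion has 3 partial quotients, read off in order.

[2; 1, 10]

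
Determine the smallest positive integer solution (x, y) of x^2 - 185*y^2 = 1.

(x, y) = (9249, 680)

First expand sqrt(185) as a continued fraction. With x_i = (sqrt(185) + m_i)/d_i and (m_0, d_0) = (0, 1): a_0 = floor(sqrt(185)) = 13, since 13^2 = 169 <= 185 < 196 = 14^2.
Iterate m_{i+1} = d_i*a_i - m_i, d_{i+1} = (185 - m_{i+1}^2)/d_i, a_{i+1} = floor((a_0 + m_{i+1})/d_{i+1}):
  m_1 = 1*13 - 0 = 13, d_1 = (185 - 13^2)/1 = 16/1 = 16, a_1 = floor((13 + 13)/16) = 1.
  m_2 = 16*1 - 13 = 3, d_2 = (185 - 3^2)/16 = 176/16 = 11, a_2 = floor((13 + 3)/11) = 1.
  m_3 = 11*1 - 3 = 8, d_3 = (185 - 8^2)/11 = 121/11 = 11, a_3 = floor((13 + 8)/11) = 1.
  m_4 = 11*1 - 8 = 3, d_4 = (185 - 3^2)/11 = 176/11 = 16, a_4 = floor((13 + 3)/16) = 1.
  m_5 = 16*1 - 3 = 13, d_5 = (185 - 13^2)/16 = 16/16 = 1, a_5 = floor((13 + 13)/1) = 26.
  m_6 = 1*26 - 13 = 13, d_6 = (185 - 13^2)/1 = 16/1 = 16: (m_6, d_6) = (m_1, d_1) = (13, 16), so from here the quotients repeat a_1, ..., a_5; the period length is 5.
So sqrt(185) = [13; (1, 1, 1, 1, 26)] with period length k = 5.
k is odd, so (p_{k-1}, q_{k-1}) only solves x^2 - 185y^2 = -1 and the fundamental solution of x^2 - 185y^2 = 1 is (p_{2k-1}, q_{2k-1}) = (p_9, q_9); compute convergents through index 9, running through the period twice.
Convergents (p_i = a_i*p_{i-1} + p_{i-2}, q_i = a_i*q_{i-1} + q_{i-2} with p_{-2}=0, p_{-1}=1, q_{-2}=1, q_{-1}=0):
  i=0: a_0=13, p_0 = 13*1 + 0 = 13, q_0 = 13*0 + 1 = 1.
  i=1: a_1=1, p_1 = 1*13 + 1 = 14, q_1 = 1*1 + 0 = 1.
  i=2: a_2=1, p_2 = 1*14 + 13 = 27, q_2 = 1*1 + 1 = 2.
  i=3: a_3=1, p_3 = 1*27 + 14 = 41, q_3 = 1*2 + 1 = 3.
  i=4: a_4=1, p_4 = 1*41 + 27 = 68, q_4 = 1*3 + 2 = 5.
  i=5: a_5=26, p_5 = 26*68 + 41 = 1809, q_5 = 26*5 + 3 = 133.
  i=6: a_6=1, p_6 = 1*1809 + 68 = 1877, q_6 = 1*133 + 5 = 138.
  i=7: a_7=1, p_7 = 1*1877 + 1809 = 3686, q_7 = 1*138 + 133 = 271.
  i=8: a_8=1, p_8 = 1*3686 + 1877 = 5563, q_8 = 1*271 + 138 = 409.
  i=9: a_9=1, p_9 = 1*5563 + 3686 = 9249, q_9 = 1*409 + 271 = 680.
Indeed p_4^2 - 185*q_4^2 = 4624 - 4625 = -1, not +1.
Check: 9249^2 - 185*680^2 = 85544001 - 85544000 = 1, so (x, y) = (9249, 680) solves the equation, and by the theorem it is the least positive solution.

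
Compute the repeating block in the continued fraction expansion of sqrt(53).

[7; (3, 1, 1, 3, 14)]

Write x_i = (sqrt(53) + m_i)/d_i with (m_0, d_0) = (0, 1). a_0 = floor(sqrt(53)) = 7, since 7^2 = 49 <= 53 < 64 = 8^2.
Iterate m_{i+1} = d_i*a_i - m_i, d_{i+1} = (53 - m_{i+1}^2)/d_i, a_{i+1} = floor((a_0 + m_{i+1})/d_{i+1}):
  m_1 = 1*7 - 0 = 7, d_1 = (53 - 7^2)/1 = 4/1 = 4, a_1 = floor((7 + 7)/4) = 3.
  m_2 = 4*3 - 7 = 5, d_2 = (53 - 5^2)/4 = 28/4 = 7, a_2 = floor((7 + 5)/7) = 1.
  m_3 = 7*1 - 5 = 2, d_3 = (53 - 2^2)/7 = 49/7 = 7, a_3 = floor((7 + 2)/7) = 1.
  m_4 = 7*1 - 2 = 5, d_4 = (53 - 5^2)/7 = 28/7 = 4, a_4 = floor((7 + 5)/4) = 3.
  m_5 = 4*3 - 5 = 7, d_5 = (53 - 7^2)/4 = 4/4 = 1, a_5 = floor((7 + 7)/1) = 14.
  m_6 = 1*14 - 7 = 7, d_6 = (53 - 7^2)/1 = 4/1 = 4: (m_6, d_6) = (m_1, d_1) = (7, 4), so from here the quotients repeat a_1, ..., a_5; the period length is 5.
Hence the expansion of sqrt(53) is a_0 = 7 followed by the repeating block 3, 1, 1, 3, 14 (period 5).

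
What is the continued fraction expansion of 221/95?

Run the Euclidean algorithm on 221 and 95; the successive quotients are the partial quotients a_0, a_1, ... (each step inverts the fractional part left over by the previous one):
  221 = 2*95 + 31, so a_0 = 2.
  95 = 3*31 + 2, so a_1 = 3.
  31 = 15*2 + 1, so a_2 = 15.
  2 = 2*1 + 0, so a_3 = 2.
The remainder reaches 0 after 4 divisions, so the expansion has 4 partial quotients, read off in order.

[2; 3, 15, 2]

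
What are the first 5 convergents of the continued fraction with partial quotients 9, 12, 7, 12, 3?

Using the convergent recurrence p_i = a_i*p_{i-1} + p_{i-2}, q_i = a_i*q_{i-1} + q_{i-2} with p_{-2}=0, p_{-1}=1, q_{-2}=1, q_{-1}=0:
  i=0: a_0=9, p_0 = 9*1 + 0 = 9, q_0 = 9*0 + 1 = 1.
  i=1: a_1=12, p_1 = 12*9 + 1 = 109, q_1 = 12*1 + 0 = 12.
  i=2: a_2=7, p_2 = 7*109 + 9 = 772, q_2 = 7*12 + 1 = 85.
  i=3: a_3=12, p_3 = 12*772 + 109 = 9373, q_3 = 12*85 + 12 = 1032.
  i=4: a_4=3, p_4 = 3*9373 + 772 = 28891, q_4 = 3*1032 + 85 = 3181.

9/1, 109/12, 772/85, 9373/1032, 28891/3181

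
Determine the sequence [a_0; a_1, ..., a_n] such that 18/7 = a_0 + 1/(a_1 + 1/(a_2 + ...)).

Run the Euclidean algorithm on 18 and 7; the successive quotients are the partial quotients a_0, a_1, ... (each step inverts the fractional part left over by the previous one):
  18 = 2*7 + 4, so a_0 = 2.
  7 = 1*4 + 3, so a_1 = 1.
  4 = 1*3 + 1, so a_2 = 1.
  3 = 3*1 + 0, so a_3 = 3.
The remainder reaches 0 after 4 divisions, so the expansion has 4 partial quotients, read off in order.

[2; 1, 1, 3]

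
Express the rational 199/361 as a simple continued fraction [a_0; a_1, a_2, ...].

[0; 1, 1, 4, 2, 1, 1, 1, 4]

Run the Euclidean algorithm on 199 and 361; the successive quotients are the partial quotients a_0, a_1, ... (each step inverts the fractional part left over by the previous one):
  199 = 0*361 + 199, so a_0 = 0.
  361 = 1*199 + 162, so a_1 = 1.
  199 = 1*162 + 37, so a_2 = 1.
  162 = 4*37 + 14, so a_3 = 4.
  37 = 2*14 + 9, so a_4 = 2.
  14 = 1*9 + 5, so a_5 = 1.
  9 = 1*5 + 4, so a_6 = 1.
  5 = 1*4 + 1, so a_7 = 1.
  4 = 4*1 + 0, so a_8 = 4.
The remainder reaches 0 after 9 divisions, so the expansion has 9 partial quotients, read off in order.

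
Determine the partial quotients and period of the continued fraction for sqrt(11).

[3; (3, 6)]

Write x_i = (sqrt(11) + m_i)/d_i with (m_0, d_0) = (0, 1). a_0 = floor(sqrt(11)) = 3, since 3^2 = 9 <= 11 < 16 = 4^2.
Iterate m_{i+1} = d_i*a_i - m_i, d_{i+1} = (11 - m_{i+1}^2)/d_i, a_{i+1} = floor((a_0 + m_{i+1})/d_{i+1}):
  m_1 = 1*3 - 0 = 3, d_1 = (11 - 3^2)/1 = 2/1 = 2, a_1 = floor((3 + 3)/2) = 3.
  m_2 = 2*3 - 3 = 3, d_2 = (11 - 3^2)/2 = 2/2 = 1, a_2 = floor((3 + 3)/1) = 6.
  m_3 = 1*6 - 3 = 3, d_3 = (11 - 3^2)/1 = 2/1 = 2: (m_3, d_3) = (m_1, d_1) = (3, 2), so from here the quotients repeat a_1, a_2; the period length is 2.
Hence the expansion of sqrt(11) is a_0 = 3 followed by the repeating block 3, 6 (period 2).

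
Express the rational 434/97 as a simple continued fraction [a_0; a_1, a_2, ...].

Run the Euclidean algorithm on 434 and 97; the successive quotients are the partial quotients a_0, a_1, ... (each step inverts the fractional part left over by the previous one):
  434 = 4*97 + 46, so a_0 = 4.
  97 = 2*46 + 5, so a_1 = 2.
  46 = 9*5 + 1, so a_2 = 9.
  5 = 5*1 + 0, so a_3 = 5.
The remainder reaches 0 after 4 divisions, so the expansion has 4 partial quotients, read off in order.

[4; 2, 9, 5]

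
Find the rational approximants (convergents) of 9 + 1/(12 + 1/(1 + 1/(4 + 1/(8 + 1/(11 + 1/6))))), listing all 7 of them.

Using the convergent recurrence p_i = a_i*p_{i-1} + p_{i-2}, q_i = a_i*q_{i-1} + q_{i-2} with p_{-2}=0, p_{-1}=1, q_{-2}=1, q_{-1}=0:
  i=0: a_0=9, p_0 = 9*1 + 0 = 9, q_0 = 9*0 + 1 = 1.
  i=1: a_1=12, p_1 = 12*9 + 1 = 109, q_1 = 12*1 + 0 = 12.
  i=2: a_2=1, p_2 = 1*109 + 9 = 118, q_2 = 1*12 + 1 = 13.
  i=3: a_3=4, p_3 = 4*118 + 109 = 581, q_3 = 4*13 + 12 = 64.
  i=4: a_4=8, p_4 = 8*581 + 118 = 4766, q_4 = 8*64 + 13 = 525.
  i=5: a_5=11, p_5 = 11*4766 + 581 = 53007, q_5 = 11*525 + 64 = 5839.
  i=6: a_6=6, p_6 = 6*53007 + 4766 = 322808, q_6 = 6*5839 + 525 = 35559.

9/1, 109/12, 118/13, 581/64, 4766/525, 53007/5839, 322808/35559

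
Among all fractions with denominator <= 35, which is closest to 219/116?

Expand x = 219/116 as a continued fraction with the Euclidean algorithm:
  219 = 1*116 + 103, so a_0 = 1.
  116 = 1*103 + 13, so a_1 = 1.
  103 = 7*13 + 12, so a_2 = 7.
  13 = 1*12 + 1, so a_3 = 1.
  12 = 12*1 + 0, so a_4 = 12.
so x = [1; 1, 7, 1, 12].
Convergents (p_i = a_i*p_{i-1} + p_{i-2}, q_i = a_i*q_{i-1} + q_{i-2} with p_{-2}=0, p_{-1}=1, q_{-2}=1, q_{-1}=0), until the denominator exceeds 35:
  i=0: a_0=1, p_0 = 1*1 + 0 = 1, q_0 = 1*0 + 1 = 1.
  i=1: a_1=1, p_1 = 1*1 + 1 = 2, q_1 = 1*1 + 0 = 1.
  i=2: a_2=7, p_2 = 7*2 + 1 = 15, q_2 = 7*1 + 1 = 8.
  i=3: a_3=1, p_3 = 1*15 + 2 = 17, q_3 = 1*8 + 1 = 9.
  i=4: a_4=12, p_4 = 12*17 + 15 = 219, q_4 = 12*9 + 8 = 116.
q_4 = 116 > 35, so the last convergent with denominator <= 35 is p_3/q_3 = 17/9.
The closest fraction with denominator <= 35 is either p_3/q_3 or the intermediate fraction (k*p_3 + p_2)/(k*q_3 + q_2) with the largest k >= 1 whose denominator stays <= 35; these approach x as k grows, and every other convergent or intermediate fraction in range is farther away.
Largest k: floor((35 - q_2)/q_3) = floor((35 - 8)/9) = 3.
That gives (3*17 + 15)/(3*9 + 8) = 66/35.
Compare the errors: |x - 17/9| = |219*9 - 17*116|/(116*9) = 1/1044, and |x - 66/35| = |219*35 - 66*116|/(116*35) = 9/4060.
Cross-multiplying, 1*4060 = 4060 < 9396 = 9*1044, so 1/1044 is smaller: the convergent 17/9 is closer to x than 66/35.

17/9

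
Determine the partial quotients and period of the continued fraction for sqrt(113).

Write x_i = (sqrt(113) + m_i)/d_i with (m_0, d_0) = (0, 1). a_0 = floor(sqrt(113)) = 10, since 10^2 = 100 <= 113 < 121 = 11^2.
Iterate m_{i+1} = d_i*a_i - m_i, d_{i+1} = (113 - m_{i+1}^2)/d_i, a_{i+1} = floor((a_0 + m_{i+1})/d_{i+1}):
  m_1 = 1*10 - 0 = 10, d_1 = (113 - 10^2)/1 = 13/1 = 13, a_1 = floor((10 + 10)/13) = 1.
  m_2 = 13*1 - 10 = 3, d_2 = (113 - 3^2)/13 = 104/13 = 8, a_2 = floor((10 + 3)/8) = 1.
  m_3 = 8*1 - 3 = 5, d_3 = (113 - 5^2)/8 = 88/8 = 11, a_3 = floor((10 + 5)/11) = 1.
  m_4 = 11*1 - 5 = 6, d_4 = (113 - 6^2)/11 = 77/11 = 7, a_4 = floor((10 + 6)/7) = 2.
  m_5 = 7*2 - 6 = 8, d_5 = (113 - 8^2)/7 = 49/7 = 7, a_5 = floor((10 + 8)/7) = 2.
  m_6 = 7*2 - 8 = 6, d_6 = (113 - 6^2)/7 = 77/7 = 11, a_6 = floor((10 + 6)/11) = 1.
  m_7 = 11*1 - 6 = 5, d_7 = (113 - 5^2)/11 = 88/11 = 8, a_7 = floor((10 + 5)/8) = 1.
  m_8 = 8*1 - 5 = 3, d_8 = (113 - 3^2)/8 = 104/8 = 13, a_8 = floor((10 + 3)/13) = 1.
  m_9 = 13*1 - 3 = 10, d_9 = (113 - 10^2)/13 = 13/13 = 1, a_9 = floor((10 + 10)/1) = 20.
  m_10 = 1*20 - 10 = 10, d_10 = (113 - 10^2)/1 = 13/1 = 13: (m_10, d_10) = (m_1, d_1) = (10, 13), so from here the quotients repeat a_1, ..., a_9; the period length is 9.
Hence the expansion of sqrt(113) is a_0 = 10 followed by the repeating block 1, 1, 1, 2, 2, 1, 1, 1, 20 (period 9).

[10; (1, 1, 1, 2, 2, 1, 1, 1, 20)]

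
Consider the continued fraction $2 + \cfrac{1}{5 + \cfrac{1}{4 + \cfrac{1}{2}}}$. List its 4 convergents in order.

2/1, 11/5, 46/21, 103/47

Using the convergent recurrence p_i = a_i*p_{i-1} + p_{i-2}, q_i = a_i*q_{i-1} + q_{i-2} with p_{-2}=0, p_{-1}=1, q_{-2}=1, q_{-1}=0:
  i=0: a_0=2, p_0 = 2*1 + 0 = 2, q_0 = 2*0 + 1 = 1.
  i=1: a_1=5, p_1 = 5*2 + 1 = 11, q_1 = 5*1 + 0 = 5.
  i=2: a_2=4, p_2 = 4*11 + 2 = 46, q_2 = 4*5 + 1 = 21.
  i=3: a_3=2, p_3 = 2*46 + 11 = 103, q_3 = 2*21 + 5 = 47.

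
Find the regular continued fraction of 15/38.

[0; 2, 1, 1, 7]

Run the Euclidean algorithm on 15 and 38; the successive quotients are the partial quotients a_0, a_1, ... (each step inverts the fractional part left over by the previous one):
  15 = 0*38 + 15, so a_0 = 0.
  38 = 2*15 + 8, so a_1 = 2.
  15 = 1*8 + 7, so a_2 = 1.
  8 = 1*7 + 1, so a_3 = 1.
  7 = 7*1 + 0, so a_4 = 7.
The remainder reaches 0 after 5 divisions, so the expansion has 5 partial quotients, read off in order.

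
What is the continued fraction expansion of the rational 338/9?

[37; 1, 1, 4]

Run the Euclidean algorithm on 338 and 9; the successive quotients are the partial quotients a_0, a_1, ... (each step inverts the fractional part left over by the previous one):
  338 = 37*9 + 5, so a_0 = 37.
  9 = 1*5 + 4, so a_1 = 1.
  5 = 1*4 + 1, so a_2 = 1.
  4 = 4*1 + 0, so a_3 = 4.
The remainder reaches 0 after 4 divisions, so the expansion has 4 partial quotients, read off in order.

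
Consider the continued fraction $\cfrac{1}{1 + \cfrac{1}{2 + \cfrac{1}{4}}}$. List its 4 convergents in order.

Using the convergent recurrence p_i = a_i*p_{i-1} + p_{i-2}, q_i = a_i*q_{i-1} + q_{i-2} with p_{-2}=0, p_{-1}=1, q_{-2}=1, q_{-1}=0:
  i=0: a_0=0, p_0 = 0*1 + 0 = 0, q_0 = 0*0 + 1 = 1.
  i=1: a_1=1, p_1 = 1*0 + 1 = 1, q_1 = 1*1 + 0 = 1.
  i=2: a_2=2, p_2 = 2*1 + 0 = 2, q_2 = 2*1 + 1 = 3.
  i=3: a_3=4, p_3 = 4*2 + 1 = 9, q_3 = 4*3 + 1 = 13.

0/1, 1/1, 2/3, 9/13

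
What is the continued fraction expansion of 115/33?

[3; 2, 16]

Run the Euclidean algorithm on 115 and 33; the successive quotients are the partial quotients a_0, a_1, ... (each step inverts the fractional part left over by the previous one):
  115 = 3*33 + 16, so a_0 = 3.
  33 = 2*16 + 1, so a_1 = 2.
  16 = 16*1 + 0, so a_2 = 16.
The remainder reaches 0 after 3 divisions, so the expansion has 3 partial quotients, read off in order.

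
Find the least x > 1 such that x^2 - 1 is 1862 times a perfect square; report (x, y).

(x, y) = (14982337, 347208)

First expand sqrt(1862) as a continued fraction. With x_i = (sqrt(1862) + m_i)/d_i and (m_0, d_0) = (0, 1): a_0 = floor(sqrt(1862)) = 43, since 43^2 = 1849 <= 1862 < 1936 = 44^2.
Iterate m_{i+1} = d_i*a_i - m_i, d_{i+1} = (1862 - m_{i+1}^2)/d_i, a_{i+1} = floor((a_0 + m_{i+1})/d_{i+1}):
  m_1 = 1*43 - 0 = 43, d_1 = (1862 - 43^2)/1 = 13/1 = 13, a_1 = floor((43 + 43)/13) = 6.
  m_2 = 13*6 - 43 = 35, d_2 = (1862 - 35^2)/13 = 637/13 = 49, a_2 = floor((43 + 35)/49) = 1.
  m_3 = 49*1 - 35 = 14, d_3 = (1862 - 14^2)/49 = 1666/49 = 34, a_3 = floor((43 + 14)/34) = 1.
  m_4 = 34*1 - 14 = 20, d_4 = (1862 - 20^2)/34 = 1462/34 = 43, a_4 = floor((43 + 20)/43) = 1.
  m_5 = 43*1 - 20 = 23, d_5 = (1862 - 23^2)/43 = 1333/43 = 31, a_5 = floor((43 + 23)/31) = 2.
  m_6 = 31*2 - 23 = 39, d_6 = (1862 - 39^2)/31 = 341/31 = 11, a_6 = floor((43 + 39)/11) = 7.
  m_7 = 11*7 - 39 = 38, d_7 = (1862 - 38^2)/11 = 418/11 = 38, a_7 = floor((43 + 38)/38) = 2.
  m_8 = 38*2 - 38 = 38, d_8 = (1862 - 38^2)/38 = 418/38 = 11, a_8 = floor((43 + 38)/11) = 7.
  m_9 = 11*7 - 38 = 39, d_9 = (1862 - 39^2)/11 = 341/11 = 31, a_9 = floor((43 + 39)/31) = 2.
  m_10 = 31*2 - 39 = 23, d_10 = (1862 - 23^2)/31 = 1333/31 = 43, a_10 = floor((43 + 23)/43) = 1.
  m_11 = 43*1 - 23 = 20, d_11 = (1862 - 20^2)/43 = 1462/43 = 34, a_11 = floor((43 + 20)/34) = 1.
  m_12 = 34*1 - 20 = 14, d_12 = (1862 - 14^2)/34 = 1666/34 = 49, a_12 = floor((43 + 14)/49) = 1.
  m_13 = 49*1 - 14 = 35, d_13 = (1862 - 35^2)/49 = 637/49 = 13, a_13 = floor((43 + 35)/13) = 6.
  m_14 = 13*6 - 35 = 43, d_14 = (1862 - 43^2)/13 = 13/13 = 1, a_14 = floor((43 + 43)/1) = 86.
  m_15 = 1*86 - 43 = 43, d_15 = (1862 - 43^2)/1 = 13/1 = 13: (m_15, d_15) = (m_1, d_1) = (43, 13), so from here the quotients repeat a_1, ..., a_14; the period length is 14.
So sqrt(1862) = [43; (6, 1, 1, 1, 2, 7, 2, 7, 2, 1, 1, 1, 6, 86)] with period length k = 14.
k is even, so the fundamental solution of x^2 - 1862y^2 = 1 is (p_{k-1}, q_{k-1}) = (p_13, q_13); compute convergents through index 13.
Convergents (p_i = a_i*p_{i-1} + p_{i-2}, q_i = a_i*q_{i-1} + q_{i-2} with p_{-2}=0, p_{-1}=1, q_{-2}=1, q_{-1}=0):
  i=0: a_0=43, p_0 = 43*1 + 0 = 43, q_0 = 43*0 + 1 = 1.
  i=1: a_1=6, p_1 = 6*43 + 1 = 259, q_1 = 6*1 + 0 = 6.
  i=2: a_2=1, p_2 = 1*259 + 43 = 302, q_2 = 1*6 + 1 = 7.
  i=3: a_3=1, p_3 = 1*302 + 259 = 561, q_3 = 1*7 + 6 = 13.
  i=4: a_4=1, p_4 = 1*561 + 302 = 863, q_4 = 1*13 + 7 = 20.
  i=5: a_5=2, p_5 = 2*863 + 561 = 2287, q_5 = 2*20 + 13 = 53.
  i=6: a_6=7, p_6 = 7*2287 + 863 = 16872, q_6 = 7*53 + 20 = 391.
  i=7: a_7=2, p_7 = 2*16872 + 2287 = 36031, q_7 = 2*391 + 53 = 835.
  i=8: a_8=7, p_8 = 7*36031 + 16872 = 269089, q_8 = 7*835 + 391 = 6236.
  i=9: a_9=2, p_9 = 2*269089 + 36031 = 574209, q_9 = 2*6236 + 835 = 13307.
  i=10: a_10=1, p_10 = 1*574209 + 269089 = 843298, q_10 = 1*13307 + 6236 = 19543.
  i=11: a_11=1, p_11 = 1*843298 + 574209 = 1417507, q_11 = 1*19543 + 13307 = 32850.
  i=12: a_12=1, p_12 = 1*1417507 + 843298 = 2260805, q_12 = 1*32850 + 19543 = 52393.
  i=13: a_13=6, p_13 = 6*2260805 + 1417507 = 14982337, q_13 = 6*52393 + 32850 = 347208.
Check: 14982337^2 - 1862*347208^2 = 224470421981569 - 224470421981568 = 1, so (x, y) = (14982337, 347208) solves the equation, and by the theorem it is the least positive solution.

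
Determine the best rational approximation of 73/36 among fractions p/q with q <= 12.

Expand x = 73/36 as a continued fraction with the Euclidean algorithm:
  73 = 2*36 + 1, so a_0 = 2.
  36 = 36*1 + 0, so a_1 = 36.
so x = [2; 36].
Convergents (p_i = a_i*p_{i-1} + p_{i-2}, q_i = a_i*q_{i-1} + q_{i-2} with p_{-2}=0, p_{-1}=1, q_{-2}=1, q_{-1}=0), until the denominator exceeds 12:
  i=0: a_0=2, p_0 = 2*1 + 0 = 2, q_0 = 2*0 + 1 = 1.
  i=1: a_1=36, p_1 = 36*2 + 1 = 73, q_1 = 36*1 + 0 = 36.
q_1 = 36 > 12, so the last convergent with denominator <= 12 is p_0/q_0 = 2/1.
The closest fraction with denominator <= 12 is either p_0/q_0 or the intermediate fraction (k*p_0 + p_{-1})/(k*q_0 + q_{-1}) with the largest k >= 1 whose denominator stays <= 12; these approach x as k grows, and every other convergent or intermediate fraction in range is farther away.
Largest k: floor((12 - q_{-1})/q_0) = floor((12 - 0)/1) = 12 (using the seeds p_{-1} = 1, q_{-1} = 0).
That gives (12*2 + 1)/(12*1 + 0) = 25/12.
Compare the errors: |x - 2/1| = |73*1 - 2*36|/(36*1) = 1/36, and |x - 25/12| = |73*12 - 25*36|/(36*12) = 24/432.
Cross-multiplying, 1*432 = 432 < 864 = 24*36, so 1/36 is smaller: the convergent 2/1 is closer to x than 25/12.

2/1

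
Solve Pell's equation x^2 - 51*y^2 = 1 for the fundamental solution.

(x, y) = (50, 7)

First expand sqrt(51) as a continued fraction. With x_i = (sqrt(51) + m_i)/d_i and (m_0, d_0) = (0, 1): a_0 = floor(sqrt(51)) = 7, since 7^2 = 49 <= 51 < 64 = 8^2.
Iterate m_{i+1} = d_i*a_i - m_i, d_{i+1} = (51 - m_{i+1}^2)/d_i, a_{i+1} = floor((a_0 + m_{i+1})/d_{i+1}):
  m_1 = 1*7 - 0 = 7, d_1 = (51 - 7^2)/1 = 2/1 = 2, a_1 = floor((7 + 7)/2) = 7.
  m_2 = 2*7 - 7 = 7, d_2 = (51 - 7^2)/2 = 2/2 = 1, a_2 = floor((7 + 7)/1) = 14.
  m_3 = 1*14 - 7 = 7, d_3 = (51 - 7^2)/1 = 2/1 = 2: (m_3, d_3) = (m_1, d_1) = (7, 2), so from here the quotients repeat a_1, a_2; the period length is 2.
So sqrt(51) = [7; (7, 14)] with period length k = 2.
k is even, so the fundamental solution of x^2 - 51y^2 = 1 is (p_{k-1}, q_{k-1}) = (p_1, q_1); compute convergents through index 1.
Convergents (p_i = a_i*p_{i-1} + p_{i-2}, q_i = a_i*q_{i-1} + q_{i-2} with p_{-2}=0, p_{-1}=1, q_{-2}=1, q_{-1}=0):
  i=0: a_0=7, p_0 = 7*1 + 0 = 7, q_0 = 7*0 + 1 = 1.
  i=1: a_1=7, p_1 = 7*7 + 1 = 50, q_1 = 7*1 + 0 = 7.
Check: 50^2 - 51*7^2 = 2500 - 2499 = 1, so (x, y) = (50, 7) solves the equation, and by the theorem it is the least positive solution.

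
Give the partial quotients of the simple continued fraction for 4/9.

Run the Euclidean algorithm on 4 and 9; the successive quotients are the partial quotients a_0, a_1, ... (each step inverts the fractional part left over by the previous one):
  4 = 0*9 + 4, so a_0 = 0.
  9 = 2*4 + 1, so a_1 = 2.
  4 = 4*1 + 0, so a_2 = 4.
The remainder reaches 0 after 3 divisions, so the expansion has 3 partial quotients, read off in order.

[0; 2, 4]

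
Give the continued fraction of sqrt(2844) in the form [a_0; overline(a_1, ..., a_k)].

[53; overline(3, 26, 3, 106)]

Write x_i = (sqrt(2844) + m_i)/d_i with (m_0, d_0) = (0, 1). a_0 = floor(sqrt(2844)) = 53, since 53^2 = 2809 <= 2844 < 2916 = 54^2.
Iterate m_{i+1} = d_i*a_i - m_i, d_{i+1} = (2844 - m_{i+1}^2)/d_i, a_{i+1} = floor((a_0 + m_{i+1})/d_{i+1}):
  m_1 = 1*53 - 0 = 53, d_1 = (2844 - 53^2)/1 = 35/1 = 35, a_1 = floor((53 + 53)/35) = 3.
  m_2 = 35*3 - 53 = 52, d_2 = (2844 - 52^2)/35 = 140/35 = 4, a_2 = floor((53 + 52)/4) = 26.
  m_3 = 4*26 - 52 = 52, d_3 = (2844 - 52^2)/4 = 140/4 = 35, a_3 = floor((53 + 52)/35) = 3.
  m_4 = 35*3 - 52 = 53, d_4 = (2844 - 53^2)/35 = 35/35 = 1, a_4 = floor((53 + 53)/1) = 106.
  m_5 = 1*106 - 53 = 53, d_5 = (2844 - 53^2)/1 = 35/1 = 35: (m_5, d_5) = (m_1, d_1) = (53, 35), so from here the quotients repeat a_1, ..., a_4; the period length is 4.
Hence the expansion of sqrt(2844) is a_0 = 53 followed by the repeating block 3, 26, 3, 106 (period 4).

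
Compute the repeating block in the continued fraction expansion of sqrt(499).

Write x_i = (sqrt(499) + m_i)/d_i with (m_0, d_0) = (0, 1). a_0 = floor(sqrt(499)) = 22, since 22^2 = 484 <= 499 < 529 = 23^2.
Iterate m_{i+1} = d_i*a_i - m_i, d_{i+1} = (499 - m_{i+1}^2)/d_i, a_{i+1} = floor((a_0 + m_{i+1})/d_{i+1}):
  m_1 = 1*22 - 0 = 22, d_1 = (499 - 22^2)/1 = 15/1 = 15, a_1 = floor((22 + 22)/15) = 2.
  m_2 = 15*2 - 22 = 8, d_2 = (499 - 8^2)/15 = 435/15 = 29, a_2 = floor((22 + 8)/29) = 1.
  m_3 = 29*1 - 8 = 21, d_3 = (499 - 21^2)/29 = 58/29 = 2, a_3 = floor((22 + 21)/2) = 21.
  m_4 = 2*21 - 21 = 21, d_4 = (499 - 21^2)/2 = 58/2 = 29, a_4 = floor((22 + 21)/29) = 1.
  m_5 = 29*1 - 21 = 8, d_5 = (499 - 8^2)/29 = 435/29 = 15, a_5 = floor((22 + 8)/15) = 2.
  m_6 = 15*2 - 8 = 22, d_6 = (499 - 22^2)/15 = 15/15 = 1, a_6 = floor((22 + 22)/1) = 44.
  m_7 = 1*44 - 22 = 22, d_7 = (499 - 22^2)/1 = 15/1 = 15: (m_7, d_7) = (m_1, d_1) = (22, 15), so from here the quotients repeat a_1, ..., a_6; the period length is 6.
Hence the expansion of sqrt(499) is a_0 = 22 followed by the repeating block 2, 1, 21, 1, 2, 44 (period 6).

[22; (2, 1, 21, 1, 2, 44)]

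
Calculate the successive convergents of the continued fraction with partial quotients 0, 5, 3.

Using the convergent recurrence p_i = a_i*p_{i-1} + p_{i-2}, q_i = a_i*q_{i-1} + q_{i-2} with p_{-2}=0, p_{-1}=1, q_{-2}=1, q_{-1}=0:
  i=0: a_0=0, p_0 = 0*1 + 0 = 0, q_0 = 0*0 + 1 = 1.
  i=1: a_1=5, p_1 = 5*0 + 1 = 1, q_1 = 5*1 + 0 = 5.
  i=2: a_2=3, p_2 = 3*1 + 0 = 3, q_2 = 3*5 + 1 = 16.

0/1, 1/5, 3/16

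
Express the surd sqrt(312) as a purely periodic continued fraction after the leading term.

Write x_i = (sqrt(312) + m_i)/d_i with (m_0, d_0) = (0, 1). a_0 = floor(sqrt(312)) = 17, since 17^2 = 289 <= 312 < 324 = 18^2.
Iterate m_{i+1} = d_i*a_i - m_i, d_{i+1} = (312 - m_{i+1}^2)/d_i, a_{i+1} = floor((a_0 + m_{i+1})/d_{i+1}):
  m_1 = 1*17 - 0 = 17, d_1 = (312 - 17^2)/1 = 23/1 = 23, a_1 = floor((17 + 17)/23) = 1.
  m_2 = 23*1 - 17 = 6, d_2 = (312 - 6^2)/23 = 276/23 = 12, a_2 = floor((17 + 6)/12) = 1.
  m_3 = 12*1 - 6 = 6, d_3 = (312 - 6^2)/12 = 276/12 = 23, a_3 = floor((17 + 6)/23) = 1.
  m_4 = 23*1 - 6 = 17, d_4 = (312 - 17^2)/23 = 23/23 = 1, a_4 = floor((17 + 17)/1) = 34.
  m_5 = 1*34 - 17 = 17, d_5 = (312 - 17^2)/1 = 23/1 = 23: (m_5, d_5) = (m_1, d_1) = (17, 23), so from here the quotients repeat a_1, ..., a_4; the period length is 4.
Hence the expansion of sqrt(312) is a_0 = 17 followed by the repeating block 1, 1, 1, 34 (period 4).

[17; (1, 1, 1, 34)]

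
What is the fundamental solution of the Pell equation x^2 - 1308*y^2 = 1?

(x, y) = (217, 6)

First expand sqrt(1308) as a continued fraction. With x_i = (sqrt(1308) + m_i)/d_i and (m_0, d_0) = (0, 1): a_0 = floor(sqrt(1308)) = 36, since 36^2 = 1296 <= 1308 < 1369 = 37^2.
Iterate m_{i+1} = d_i*a_i - m_i, d_{i+1} = (1308 - m_{i+1}^2)/d_i, a_{i+1} = floor((a_0 + m_{i+1})/d_{i+1}):
  m_1 = 1*36 - 0 = 36, d_1 = (1308 - 36^2)/1 = 12/1 = 12, a_1 = floor((36 + 36)/12) = 6.
  m_2 = 12*6 - 36 = 36, d_2 = (1308 - 36^2)/12 = 12/12 = 1, a_2 = floor((36 + 36)/1) = 72.
  m_3 = 1*72 - 36 = 36, d_3 = (1308 - 36^2)/1 = 12/1 = 12: (m_3, d_3) = (m_1, d_1) = (36, 12), so from here the quotients repeat a_1, a_2; the period length is 2.
So sqrt(1308) = [36; (6, 72)] with period length k = 2.
k is even, so the fundamental solution of x^2 - 1308y^2 = 1 is (p_{k-1}, q_{k-1}) = (p_1, q_1); compute convergents through index 1.
Convergents (p_i = a_i*p_{i-1} + p_{i-2}, q_i = a_i*q_{i-1} + q_{i-2} with p_{-2}=0, p_{-1}=1, q_{-2}=1, q_{-1}=0):
  i=0: a_0=36, p_0 = 36*1 + 0 = 36, q_0 = 36*0 + 1 = 1.
  i=1: a_1=6, p_1 = 6*36 + 1 = 217, q_1 = 6*1 + 0 = 6.
Check: 217^2 - 1308*6^2 = 47089 - 47088 = 1, so (x, y) = (217, 6) solves the equation, and by the theorem it is the least positive solution.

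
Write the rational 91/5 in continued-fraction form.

[18; 5]

Run the Euclidean algorithm on 91 and 5; the successive quotients are the partial quotients a_0, a_1, ... (each step inverts the fractional part left over by the previous one):
  91 = 18*5 + 1, so a_0 = 18.
  5 = 5*1 + 0, so a_1 = 5.
The remainder reaches 0 after 2 divisions, so the expansion has 2 partial quotients, read off in order.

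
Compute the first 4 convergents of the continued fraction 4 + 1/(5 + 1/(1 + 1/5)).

4/1, 21/5, 25/6, 146/35

Using the convergent recurrence p_i = a_i*p_{i-1} + p_{i-2}, q_i = a_i*q_{i-1} + q_{i-2} with p_{-2}=0, p_{-1}=1, q_{-2}=1, q_{-1}=0:
  i=0: a_0=4, p_0 = 4*1 + 0 = 4, q_0 = 4*0 + 1 = 1.
  i=1: a_1=5, p_1 = 5*4 + 1 = 21, q_1 = 5*1 + 0 = 5.
  i=2: a_2=1, p_2 = 1*21 + 4 = 25, q_2 = 1*5 + 1 = 6.
  i=3: a_3=5, p_3 = 5*25 + 21 = 146, q_3 = 5*6 + 5 = 35.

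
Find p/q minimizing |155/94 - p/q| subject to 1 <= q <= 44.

Expand x = 155/94 as a continued fraction with the Euclidean algorithm:
  155 = 1*94 + 61, so a_0 = 1.
  94 = 1*61 + 33, so a_1 = 1.
  61 = 1*33 + 28, so a_2 = 1.
  33 = 1*28 + 5, so a_3 = 1.
  28 = 5*5 + 3, so a_4 = 5.
  5 = 1*3 + 2, so a_5 = 1.
  3 = 1*2 + 1, so a_6 = 1.
  2 = 2*1 + 0, so a_7 = 2.
so x = [1; 1, 1, 1, 5, 1, 1, 2].
Convergents (p_i = a_i*p_{i-1} + p_{i-2}, q_i = a_i*q_{i-1} + q_{i-2} with p_{-2}=0, p_{-1}=1, q_{-2}=1, q_{-1}=0), until the denominator exceeds 44:
  i=0: a_0=1, p_0 = 1*1 + 0 = 1, q_0 = 1*0 + 1 = 1.
  i=1: a_1=1, p_1 = 1*1 + 1 = 2, q_1 = 1*1 + 0 = 1.
  i=2: a_2=1, p_2 = 1*2 + 1 = 3, q_2 = 1*1 + 1 = 2.
  i=3: a_3=1, p_3 = 1*3 + 2 = 5, q_3 = 1*2 + 1 = 3.
  i=4: a_4=5, p_4 = 5*5 + 3 = 28, q_4 = 5*3 + 2 = 17.
  i=5: a_5=1, p_5 = 1*28 + 5 = 33, q_5 = 1*17 + 3 = 20.
  i=6: a_6=1, p_6 = 1*33 + 28 = 61, q_6 = 1*20 + 17 = 37.
  i=7: a_7=2, p_7 = 2*61 + 33 = 155, q_7 = 2*37 + 20 = 94.
q_7 = 94 > 44, so the last convergent with denominator <= 44 is p_6/q_6 = 61/37.
The closest fraction with denominator <= 44 is either p_6/q_6 or the intermediate fraction (k*p_6 + p_5)/(k*q_6 + q_5) with the largest k >= 1 whose denominator stays <= 44; these approach x as k grows, and every other convergent or intermediate fraction in range is farther away.
Largest k: floor((44 - q_5)/q_6) = floor((44 - 20)/37) = 0.
Since k = 0, no intermediate fraction beyond p_6/q_6 has denominator <= 44, so the convergent 61/37 is the closest (its error is |155*37 - 61*94|/(94*37) = 1/3478).

61/37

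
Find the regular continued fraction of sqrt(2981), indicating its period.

[54; (1, 1, 2, 26, 1, 8, 1, 26, 2, 1, 1, 108)]

Write x_i = (sqrt(2981) + m_i)/d_i with (m_0, d_0) = (0, 1). a_0 = floor(sqrt(2981)) = 54, since 54^2 = 2916 <= 2981 < 3025 = 55^2.
Iterate m_{i+1} = d_i*a_i - m_i, d_{i+1} = (2981 - m_{i+1}^2)/d_i, a_{i+1} = floor((a_0 + m_{i+1})/d_{i+1}):
  m_1 = 1*54 - 0 = 54, d_1 = (2981 - 54^2)/1 = 65/1 = 65, a_1 = floor((54 + 54)/65) = 1.
  m_2 = 65*1 - 54 = 11, d_2 = (2981 - 11^2)/65 = 2860/65 = 44, a_2 = floor((54 + 11)/44) = 1.
  m_3 = 44*1 - 11 = 33, d_3 = (2981 - 33^2)/44 = 1892/44 = 43, a_3 = floor((54 + 33)/43) = 2.
  m_4 = 43*2 - 33 = 53, d_4 = (2981 - 53^2)/43 = 172/43 = 4, a_4 = floor((54 + 53)/4) = 26.
  m_5 = 4*26 - 53 = 51, d_5 = (2981 - 51^2)/4 = 380/4 = 95, a_5 = floor((54 + 51)/95) = 1.
  m_6 = 95*1 - 51 = 44, d_6 = (2981 - 44^2)/95 = 1045/95 = 11, a_6 = floor((54 + 44)/11) = 8.
  m_7 = 11*8 - 44 = 44, d_7 = (2981 - 44^2)/11 = 1045/11 = 95, a_7 = floor((54 + 44)/95) = 1.
  m_8 = 95*1 - 44 = 51, d_8 = (2981 - 51^2)/95 = 380/95 = 4, a_8 = floor((54 + 51)/4) = 26.
  m_9 = 4*26 - 51 = 53, d_9 = (2981 - 53^2)/4 = 172/4 = 43, a_9 = floor((54 + 53)/43) = 2.
  m_10 = 43*2 - 53 = 33, d_10 = (2981 - 33^2)/43 = 1892/43 = 44, a_10 = floor((54 + 33)/44) = 1.
  m_11 = 44*1 - 33 = 11, d_11 = (2981 - 11^2)/44 = 2860/44 = 65, a_11 = floor((54 + 11)/65) = 1.
  m_12 = 65*1 - 11 = 54, d_12 = (2981 - 54^2)/65 = 65/65 = 1, a_12 = floor((54 + 54)/1) = 108.
  m_13 = 1*108 - 54 = 54, d_13 = (2981 - 54^2)/1 = 65/1 = 65: (m_13, d_13) = (m_1, d_1) = (54, 65), so from here the quotients repeat a_1, ..., a_12; the period length is 12.
Hence the expansion of sqrt(2981) is a_0 = 54 followed by the repeating block 1, 1, 2, 26, 1, 8, 1, 26, 2, 1, 1, 108 (period 12).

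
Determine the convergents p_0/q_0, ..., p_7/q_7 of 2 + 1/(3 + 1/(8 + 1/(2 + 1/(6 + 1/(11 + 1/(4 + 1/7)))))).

2/1, 7/3, 58/25, 123/53, 796/343, 8879/3826, 36312/15647, 263063/113355

Using the convergent recurrence p_i = a_i*p_{i-1} + p_{i-2}, q_i = a_i*q_{i-1} + q_{i-2} with p_{-2}=0, p_{-1}=1, q_{-2}=1, q_{-1}=0:
  i=0: a_0=2, p_0 = 2*1 + 0 = 2, q_0 = 2*0 + 1 = 1.
  i=1: a_1=3, p_1 = 3*2 + 1 = 7, q_1 = 3*1 + 0 = 3.
  i=2: a_2=8, p_2 = 8*7 + 2 = 58, q_2 = 8*3 + 1 = 25.
  i=3: a_3=2, p_3 = 2*58 + 7 = 123, q_3 = 2*25 + 3 = 53.
  i=4: a_4=6, p_4 = 6*123 + 58 = 796, q_4 = 6*53 + 25 = 343.
  i=5: a_5=11, p_5 = 11*796 + 123 = 8879, q_5 = 11*343 + 53 = 3826.
  i=6: a_6=4, p_6 = 4*8879 + 796 = 36312, q_6 = 4*3826 + 343 = 15647.
  i=7: a_7=7, p_7 = 7*36312 + 8879 = 263063, q_7 = 7*15647 + 3826 = 113355.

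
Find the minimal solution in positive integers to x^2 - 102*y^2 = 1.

First expand sqrt(102) as a continued fraction. With x_i = (sqrt(102) + m_i)/d_i and (m_0, d_0) = (0, 1): a_0 = floor(sqrt(102)) = 10, since 10^2 = 100 <= 102 < 121 = 11^2.
Iterate m_{i+1} = d_i*a_i - m_i, d_{i+1} = (102 - m_{i+1}^2)/d_i, a_{i+1} = floor((a_0 + m_{i+1})/d_{i+1}):
  m_1 = 1*10 - 0 = 10, d_1 = (102 - 10^2)/1 = 2/1 = 2, a_1 = floor((10 + 10)/2) = 10.
  m_2 = 2*10 - 10 = 10, d_2 = (102 - 10^2)/2 = 2/2 = 1, a_2 = floor((10 + 10)/1) = 20.
  m_3 = 1*20 - 10 = 10, d_3 = (102 - 10^2)/1 = 2/1 = 2: (m_3, d_3) = (m_1, d_1) = (10, 2), so from here the quotients repeat a_1, a_2; the period length is 2.
So sqrt(102) = [10; (10, 20)] with period length k = 2.
k is even, so the fundamental solution of x^2 - 102y^2 = 1 is (p_{k-1}, q_{k-1}) = (p_1, q_1); compute convergents through index 1.
Convergents (p_i = a_i*p_{i-1} + p_{i-2}, q_i = a_i*q_{i-1} + q_{i-2} with p_{-2}=0, p_{-1}=1, q_{-2}=1, q_{-1}=0):
  i=0: a_0=10, p_0 = 10*1 + 0 = 10, q_0 = 10*0 + 1 = 1.
  i=1: a_1=10, p_1 = 10*10 + 1 = 101, q_1 = 10*1 + 0 = 10.
Check: 101^2 - 102*10^2 = 10201 - 10200 = 1, so (x, y) = (101, 10) solves the equation, and by the theorem it is the least positive solution.

(x, y) = (101, 10)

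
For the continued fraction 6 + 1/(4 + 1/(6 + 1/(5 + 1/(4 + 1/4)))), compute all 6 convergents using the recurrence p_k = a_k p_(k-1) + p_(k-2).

Using the convergent recurrence p_i = a_i*p_{i-1} + p_{i-2}, q_i = a_i*q_{i-1} + q_{i-2} with p_{-2}=0, p_{-1}=1, q_{-2}=1, q_{-1}=0:
  i=0: a_0=6, p_0 = 6*1 + 0 = 6, q_0 = 6*0 + 1 = 1.
  i=1: a_1=4, p_1 = 4*6 + 1 = 25, q_1 = 4*1 + 0 = 4.
  i=2: a_2=6, p_2 = 6*25 + 6 = 156, q_2 = 6*4 + 1 = 25.
  i=3: a_3=5, p_3 = 5*156 + 25 = 805, q_3 = 5*25 + 4 = 129.
  i=4: a_4=4, p_4 = 4*805 + 156 = 3376, q_4 = 4*129 + 25 = 541.
  i=5: a_5=4, p_5 = 4*3376 + 805 = 14309, q_5 = 4*541 + 129 = 2293.

6/1, 25/4, 156/25, 805/129, 3376/541, 14309/2293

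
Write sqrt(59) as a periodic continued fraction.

Write x_i = (sqrt(59) + m_i)/d_i with (m_0, d_0) = (0, 1). a_0 = floor(sqrt(59)) = 7, since 7^2 = 49 <= 59 < 64 = 8^2.
Iterate m_{i+1} = d_i*a_i - m_i, d_{i+1} = (59 - m_{i+1}^2)/d_i, a_{i+1} = floor((a_0 + m_{i+1})/d_{i+1}):
  m_1 = 1*7 - 0 = 7, d_1 = (59 - 7^2)/1 = 10/1 = 10, a_1 = floor((7 + 7)/10) = 1.
  m_2 = 10*1 - 7 = 3, d_2 = (59 - 3^2)/10 = 50/10 = 5, a_2 = floor((7 + 3)/5) = 2.
  m_3 = 5*2 - 3 = 7, d_3 = (59 - 7^2)/5 = 10/5 = 2, a_3 = floor((7 + 7)/2) = 7.
  m_4 = 2*7 - 7 = 7, d_4 = (59 - 7^2)/2 = 10/2 = 5, a_4 = floor((7 + 7)/5) = 2.
  m_5 = 5*2 - 7 = 3, d_5 = (59 - 3^2)/5 = 50/5 = 10, a_5 = floor((7 + 3)/10) = 1.
  m_6 = 10*1 - 3 = 7, d_6 = (59 - 7^2)/10 = 10/10 = 1, a_6 = floor((7 + 7)/1) = 14.
  m_7 = 1*14 - 7 = 7, d_7 = (59 - 7^2)/1 = 10/1 = 10: (m_7, d_7) = (m_1, d_1) = (7, 10), so from here the quotients repeat a_1, ..., a_6; the period length is 6.
Hence the expansion of sqrt(59) is a_0 = 7 followed by the repeating block 1, 2, 7, 2, 1, 14 (period 6).

[7; (1, 2, 7, 2, 1, 14)]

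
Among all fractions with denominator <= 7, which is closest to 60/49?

6/5

Expand x = 60/49 as a continued fraction with the Euclidean algorithm:
  60 = 1*49 + 11, so a_0 = 1.
  49 = 4*11 + 5, so a_1 = 4.
  11 = 2*5 + 1, so a_2 = 2.
  5 = 5*1 + 0, so a_3 = 5.
so x = [1; 4, 2, 5].
Convergents (p_i = a_i*p_{i-1} + p_{i-2}, q_i = a_i*q_{i-1} + q_{i-2} with p_{-2}=0, p_{-1}=1, q_{-2}=1, q_{-1}=0), until the denominator exceeds 7:
  i=0: a_0=1, p_0 = 1*1 + 0 = 1, q_0 = 1*0 + 1 = 1.
  i=1: a_1=4, p_1 = 4*1 + 1 = 5, q_1 = 4*1 + 0 = 4.
  i=2: a_2=2, p_2 = 2*5 + 1 = 11, q_2 = 2*4 + 1 = 9.
q_2 = 9 > 7, so the last convergent with denominator <= 7 is p_1/q_1 = 5/4.
The closest fraction with denominator <= 7 is either p_1/q_1 or the intermediate fraction (k*p_1 + p_0)/(k*q_1 + q_0) with the largest k >= 1 whose denominator stays <= 7; these approach x as k grows, and every other convergent or intermediate fraction in range is farther away.
Largest k: floor((7 - q_0)/q_1) = floor((7 - 1)/4) = 1.
That gives (1*5 + 1)/(1*4 + 1) = 6/5.
Compare the errors: |x - 5/4| = |60*4 - 5*49|/(49*4) = 5/196, and |x - 6/5| = |60*5 - 6*49|/(49*5) = 6/245.
Cross-multiplying, 6*196 = 1176 < 1225 = 5*245, so 6/245 is smaller: the intermediate fraction 6/5 is closer to x than 5/4.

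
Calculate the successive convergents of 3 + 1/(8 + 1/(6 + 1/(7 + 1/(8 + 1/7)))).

Using the convergent recurrence p_i = a_i*p_{i-1} + p_{i-2}, q_i = a_i*q_{i-1} + q_{i-2} with p_{-2}=0, p_{-1}=1, q_{-2}=1, q_{-1}=0:
  i=0: a_0=3, p_0 = 3*1 + 0 = 3, q_0 = 3*0 + 1 = 1.
  i=1: a_1=8, p_1 = 8*3 + 1 = 25, q_1 = 8*1 + 0 = 8.
  i=2: a_2=6, p_2 = 6*25 + 3 = 153, q_2 = 6*8 + 1 = 49.
  i=3: a_3=7, p_3 = 7*153 + 25 = 1096, q_3 = 7*49 + 8 = 351.
  i=4: a_4=8, p_4 = 8*1096 + 153 = 8921, q_4 = 8*351 + 49 = 2857.
  i=5: a_5=7, p_5 = 7*8921 + 1096 = 63543, q_5 = 7*2857 + 351 = 20350.

3/1, 25/8, 153/49, 1096/351, 8921/2857, 63543/20350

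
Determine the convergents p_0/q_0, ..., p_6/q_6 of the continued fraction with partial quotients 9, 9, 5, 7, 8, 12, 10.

9/1, 82/9, 419/46, 3015/331, 24539/2694, 297483/32659, 2999369/329284

Using the convergent recurrence p_i = a_i*p_{i-1} + p_{i-2}, q_i = a_i*q_{i-1} + q_{i-2} with p_{-2}=0, p_{-1}=1, q_{-2}=1, q_{-1}=0:
  i=0: a_0=9, p_0 = 9*1 + 0 = 9, q_0 = 9*0 + 1 = 1.
  i=1: a_1=9, p_1 = 9*9 + 1 = 82, q_1 = 9*1 + 0 = 9.
  i=2: a_2=5, p_2 = 5*82 + 9 = 419, q_2 = 5*9 + 1 = 46.
  i=3: a_3=7, p_3 = 7*419 + 82 = 3015, q_3 = 7*46 + 9 = 331.
  i=4: a_4=8, p_4 = 8*3015 + 419 = 24539, q_4 = 8*331 + 46 = 2694.
  i=5: a_5=12, p_5 = 12*24539 + 3015 = 297483, q_5 = 12*2694 + 331 = 32659.
  i=6: a_6=10, p_6 = 10*297483 + 24539 = 2999369, q_6 = 10*32659 + 2694 = 329284.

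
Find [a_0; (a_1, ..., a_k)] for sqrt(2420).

Write x_i = (sqrt(2420) + m_i)/d_i with (m_0, d_0) = (0, 1). a_0 = floor(sqrt(2420)) = 49, since 49^2 = 2401 <= 2420 < 2500 = 50^2.
Iterate m_{i+1} = d_i*a_i - m_i, d_{i+1} = (2420 - m_{i+1}^2)/d_i, a_{i+1} = floor((a_0 + m_{i+1})/d_{i+1}):
  m_1 = 1*49 - 0 = 49, d_1 = (2420 - 49^2)/1 = 19/1 = 19, a_1 = floor((49 + 49)/19) = 5.
  m_2 = 19*5 - 49 = 46, d_2 = (2420 - 46^2)/19 = 304/19 = 16, a_2 = floor((49 + 46)/16) = 5.
  m_3 = 16*5 - 46 = 34, d_3 = (2420 - 34^2)/16 = 1264/16 = 79, a_3 = floor((49 + 34)/79) = 1.
  m_4 = 79*1 - 34 = 45, d_4 = (2420 - 45^2)/79 = 395/79 = 5, a_4 = floor((49 + 45)/5) = 18.
  m_5 = 5*18 - 45 = 45, d_5 = (2420 - 45^2)/5 = 395/5 = 79, a_5 = floor((49 + 45)/79) = 1.
  m_6 = 79*1 - 45 = 34, d_6 = (2420 - 34^2)/79 = 1264/79 = 16, a_6 = floor((49 + 34)/16) = 5.
  m_7 = 16*5 - 34 = 46, d_7 = (2420 - 46^2)/16 = 304/16 = 19, a_7 = floor((49 + 46)/19) = 5.
  m_8 = 19*5 - 46 = 49, d_8 = (2420 - 49^2)/19 = 19/19 = 1, a_8 = floor((49 + 49)/1) = 98.
  m_9 = 1*98 - 49 = 49, d_9 = (2420 - 49^2)/1 = 19/1 = 19: (m_9, d_9) = (m_1, d_1) = (49, 19), so from here the quotients repeat a_1, ..., a_8; the period length is 8.
Hence the expansion of sqrt(2420) is a_0 = 49 followed by the repeating block 5, 5, 1, 18, 1, 5, 5, 98 (period 8).

[49; (5, 5, 1, 18, 1, 5, 5, 98)]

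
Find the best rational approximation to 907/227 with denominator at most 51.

4/1

Expand x = 907/227 as a continued fraction with the Euclidean algorithm:
  907 = 3*227 + 226, so a_0 = 3.
  227 = 1*226 + 1, so a_1 = 1.
  226 = 226*1 + 0, so a_2 = 226.
so x = [3; 1, 226].
Convergents (p_i = a_i*p_{i-1} + p_{i-2}, q_i = a_i*q_{i-1} + q_{i-2} with p_{-2}=0, p_{-1}=1, q_{-2}=1, q_{-1}=0), until the denominator exceeds 51:
  i=0: a_0=3, p_0 = 3*1 + 0 = 3, q_0 = 3*0 + 1 = 1.
  i=1: a_1=1, p_1 = 1*3 + 1 = 4, q_1 = 1*1 + 0 = 1.
  i=2: a_2=226, p_2 = 226*4 + 3 = 907, q_2 = 226*1 + 1 = 227.
q_2 = 227 > 51, so the last convergent with denominator <= 51 is p_1/q_1 = 4/1.
The closest fraction with denominator <= 51 is either p_1/q_1 or the intermediate fraction (k*p_1 + p_0)/(k*q_1 + q_0) with the largest k >= 1 whose denominator stays <= 51; these approach x as k grows, and every other convergent or intermediate fraction in range is farther away.
Largest k: floor((51 - q_0)/q_1) = floor((51 - 1)/1) = 50.
That gives (50*4 + 3)/(50*1 + 1) = 203/51.
Compare the errors: |x - 4/1| = |907*1 - 4*227|/(227*1) = 1/227, and |x - 203/51| = |907*51 - 203*227|/(227*51) = 176/11577.
Cross-multiplying, 1*11577 = 11577 < 39952 = 176*227, so 1/227 is smaller: the convergent 4/1 is closer to x than 203/51.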